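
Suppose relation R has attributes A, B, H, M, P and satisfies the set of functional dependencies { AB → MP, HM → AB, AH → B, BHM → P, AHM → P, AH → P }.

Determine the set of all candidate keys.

Attribute H never appears on the right-hand side of any dependency, so H must belong to every candidate key.
{H}⁺ = {H}, which is not all of the schema, so we must add further attributes.
{A, H}⁺: AH→B adds B; AH→P adds P; AB→MP adds M → {A, B, H, M, P}. Minimal: {H}⁺ = {H}; {A}⁺ = {A} — none reach the full schema.
{H, M}⁺: HM→AB adds A, B; BHM→P adds P → {A, B, H, M, P}. Minimal: {M}⁺ = {M}; {H}⁺ = {H} — none reach the full schema.
Any other superkey contains one of these as a subset, so there are no further candidate keys.

{A, H}; {H, M}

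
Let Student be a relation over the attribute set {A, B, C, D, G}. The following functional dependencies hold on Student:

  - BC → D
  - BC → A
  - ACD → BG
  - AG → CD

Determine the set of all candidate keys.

{A, G}⁺: AG→CD adds C, D; ACD→BG adds B → {A, B, C, D, G}. Minimal: {G}⁺ = {G}; {A}⁺ = {A} — none reach the full schema.
{B, C}⁺: BC→D adds D; BC→A adds A; ACD→BG adds G → {A, B, C, D, G}. Minimal: {C}⁺ = {C}; {B}⁺ = {B} — none reach the full schema.
{A, C, D}⁺: ACD→BG adds B, G → {A, B, C, D, G}. Minimal: {C, D}⁺ = {C, D}; {A, D}⁺ = {A, D}; {A, C}⁺ = {A, C} — none reach the full schema.
Any other superkey contains one of these as a subset, so there are no further candidate keys.

(A, G), (B, C), (A, C, D)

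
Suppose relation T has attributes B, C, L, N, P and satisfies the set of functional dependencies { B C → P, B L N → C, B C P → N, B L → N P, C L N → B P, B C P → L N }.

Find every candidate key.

{B, C}, {B, L}, {C, L, N}

{B, C}⁺: BC→P adds P; BCP→N adds N; BCP→LN adds L → {B, C, L, N, P}. Minimal: {C}⁺ = {C}; {B}⁺ = {B} — none reach the full schema.
{B, L}⁺: BL→NP adds N, P; BLN→C adds C → {B, C, L, N, P}. Minimal: {L}⁺ = {L}; {B}⁺ = {B} — none reach the full schema.
{C, L, N}⁺: CLN→BP adds B, P → {B, C, L, N, P}. Minimal: {L, N}⁺ = {L, N}; {C, N}⁺ = {C, N}; {C, L}⁺ = {C, L} — none reach the full schema.
Any other superkey contains one of these as a subset, so there are no further candidate keys.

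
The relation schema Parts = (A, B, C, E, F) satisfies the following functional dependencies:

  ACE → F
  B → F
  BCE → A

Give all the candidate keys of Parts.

Attributes B, C, E never appear on any right-hand side, so every candidate key must contain {B, C, E}.
{B, C, E}⁺ = {A, B, C, E, F}, which is all of the schema, so {B, C, E} is the only candidate key.

BCE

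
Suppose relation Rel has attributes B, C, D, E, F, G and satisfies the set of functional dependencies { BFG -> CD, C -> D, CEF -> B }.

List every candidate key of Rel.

BEFG; CEFG

Attributes E, F, G never appear on any right-hand side, so every candidate key must contain {E, F, G}.
{E, F, G}⁺ = {E, F, G}, which is not all of the schema, so we must add further attributes.
{B, E, F, G}⁺: BFG→CD adds C, D → {B, C, D, E, F, G}.
{C, E, F, G}⁺: C→D adds D; CEF→B adds B → {B, C, D, E, F, G}.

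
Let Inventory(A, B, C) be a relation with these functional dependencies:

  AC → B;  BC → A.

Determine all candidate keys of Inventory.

{A, C}, {B, C}

Attribute C never appears on the right-hand side of any dependency, so C must belong to every candidate key.
{C}⁺ = {C}, which is not all of the schema, so we must add further attributes.
{A, C}⁺: AC→B adds B → {A, B, C}. Minimal: {C}⁺ = {C}; {A}⁺ = {A} — none reach the full schema.
{B, C}⁺: BC→A adds A → {A, B, C}. Minimal: {C}⁺ = {C}; {B}⁺ = {B} — none reach the full schema.
Any other superkey contains one of these as a subset, so there are no further candidate keys.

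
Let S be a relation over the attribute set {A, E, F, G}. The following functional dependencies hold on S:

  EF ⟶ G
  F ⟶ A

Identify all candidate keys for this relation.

{E, F}

{E, F}⁺: EF→G adds G; F→A adds A → {A, E, F, G}. Minimal: {F}⁺ = {A, F}; {E}⁺ = {E} — none reach the full schema.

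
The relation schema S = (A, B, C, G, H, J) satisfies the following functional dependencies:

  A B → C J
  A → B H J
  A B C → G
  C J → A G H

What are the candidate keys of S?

{A}⁺: A→BHJ adds B, H, J; AB→CJ adds C; ABC→G adds G → {A, B, C, G, H, J}.
{C, J}⁺: CJ→AGH adds A, G, H; A→BHJ adds B → {A, B, C, G, H, J}. Minimal: {J}⁺ = {J}; {C}⁺ = {C} — none reach the full schema.

{A}; {C, J}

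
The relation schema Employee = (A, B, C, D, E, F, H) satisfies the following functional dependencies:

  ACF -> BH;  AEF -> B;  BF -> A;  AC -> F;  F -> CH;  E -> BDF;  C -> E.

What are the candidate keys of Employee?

{C}⁺: C→E adds E; E→BDF adds B, D, F; BF→A adds A; F→CH adds H → {A, B, C, D, E, F, H}.
{E}⁺: E→BDF adds B, D, F; BF→A adds A; F→CH adds C, H → {A, B, C, D, E, F, H}.
{F}⁺: F→CH adds C, H; C→E adds E; E→BDF adds B, D; BF→A adds A → {A, B, C, D, E, F, H}.

{C}, {E}, {F}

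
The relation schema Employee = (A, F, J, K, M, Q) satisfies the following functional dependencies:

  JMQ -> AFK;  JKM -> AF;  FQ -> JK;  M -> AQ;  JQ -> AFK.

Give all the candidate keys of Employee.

FM, JM

{F, M}⁺: M→AQ adds A, Q; FQ→JK adds J, K → {A, F, J, K, M, Q}.
{J, M}⁺: M→AQ adds A, Q; JQ→AFK adds F, K → {A, F, J, K, M, Q}.
Any other superkey contains one of these as a subset, so there are no further candidate keys.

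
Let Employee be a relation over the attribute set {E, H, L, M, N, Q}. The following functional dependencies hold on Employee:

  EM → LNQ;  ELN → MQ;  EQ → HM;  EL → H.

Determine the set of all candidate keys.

Attribute E never appears on the right-hand side of any dependency, so E must belong to every candidate key.
{E}⁺ = {E}, which is not all of the schema, so we must add further attributes.
{E, M}⁺: EM→LNQ adds L, N, Q; EQ→HM adds H → {E, H, L, M, N, Q}. Minimal: {M}⁺ = {M}; {E}⁺ = {E} — none reach the full schema.
{E, Q}⁺: EQ→HM adds H, M; EM→LNQ adds L, N → {E, H, L, M, N, Q}. Minimal: {Q}⁺ = {Q}; {E}⁺ = {E} — none reach the full schema.
{E, L, N}⁺: ELN→MQ adds M, Q; EQ→HM adds H → {E, H, L, M, N, Q}. Minimal: {L, N}⁺ = {L, N}; {E, N}⁺ = {E, N}; {E, L}⁺ = {E, H, L} — none reach the full schema.
Any other superkey contains one of these as a subset, so there are no further candidate keys.

(E, M), (E, Q), (E, L, N)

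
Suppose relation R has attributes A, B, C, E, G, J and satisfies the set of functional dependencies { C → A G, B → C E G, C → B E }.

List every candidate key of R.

Attribute J never appears on the right-hand side of any dependency, so J must belong to every candidate key.
{J}⁺ = {J}, which is not all of the schema, so we must add further attributes.
{B, J}⁺: B→CEG adds C, E, G; C→AG adds A → {A, B, C, E, G, J}. Minimal: {J}⁺ = {J}; {B}⁺ = {A, B, C, E, G} — none reach the full schema.
{C, J}⁺: C→AG adds A, G; C→BE adds B, E → {A, B, C, E, G, J}. Minimal: {J}⁺ = {J}; {C}⁺ = {A, B, C, E, G} — none reach the full schema.
Any other superkey contains one of these as a subset, so there are no further candidate keys.

{B, J}, {C, J}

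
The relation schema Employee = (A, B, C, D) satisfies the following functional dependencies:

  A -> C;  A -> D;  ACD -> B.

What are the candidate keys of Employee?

{A}

Attribute A never appears on the right-hand side of any dependency, so A must belong to every candidate key.
{A}⁺ = {A, B, C, D}, which is all of the schema, so {A} is the only candidate key.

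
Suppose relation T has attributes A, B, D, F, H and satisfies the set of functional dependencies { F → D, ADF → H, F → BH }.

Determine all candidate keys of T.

Attributes A, F never appear on any right-hand side, so every candidate key must contain {A, F}.
{A, F}⁺ = {A, B, D, F, H}, which is all of the schema, so {A, F} is the only candidate key.

{A, F}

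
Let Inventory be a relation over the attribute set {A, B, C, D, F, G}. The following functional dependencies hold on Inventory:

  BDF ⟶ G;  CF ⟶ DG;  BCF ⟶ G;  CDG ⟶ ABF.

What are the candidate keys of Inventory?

Attribute C never appears on the right-hand side of any dependency, so C must belong to every candidate key.
{C}⁺ = {C}, which is not all of the schema, so we must add further attributes.
{C, F}⁺: CF→DG adds D, G; CDG→ABF adds A, B → {A, B, C, D, F, G}. Minimal: {F}⁺ = {F}; {C}⁺ = {C} — none reach the full schema.
{C, D, G}⁺: CDG→ABF adds A, B, F → {A, B, C, D, F, G}. Minimal: {D, G}⁺ = {D, G}; {C, G}⁺ = {C, G}; {C, D}⁺ = {C, D} — none reach the full schema.

{C, F}, {C, D, G}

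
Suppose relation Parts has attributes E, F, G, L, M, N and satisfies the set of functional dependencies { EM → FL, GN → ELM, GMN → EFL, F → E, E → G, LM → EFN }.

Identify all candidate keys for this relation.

{E, M}⁺: EM→FL adds F, L; E→G adds G; LM→EFN adds N → {E, F, G, L, M, N}. Minimal: {M}⁺ = {M}; {E}⁺ = {E, G} — none reach the full schema.
{E, N}⁺: E→G adds G; GN→ELM adds L, M; GMN→EFL adds F → {E, F, G, L, M, N}. Minimal: {N}⁺ = {N}; {E}⁺ = {E, G} — none reach the full schema.
{F, M}⁺: F→E adds E; E→G adds G; EM→FL adds L; LM→EFN adds N → {E, F, G, L, M, N}. Minimal: {M}⁺ = {M}; {F}⁺ = {E, F, G} — none reach the full schema.
{F, N}⁺: F→E adds E; E→G adds G; GN→ELM adds L, M → {E, F, G, L, M, N}. Minimal: {N}⁺ = {N}; {F}⁺ = {E, F, G} — none reach the full schema.
{G, N}⁺: GN→ELM adds E, L, M; GMN→EFL adds F → {E, F, G, L, M, N}. Minimal: {N}⁺ = {N}; {G}⁺ = {G} — none reach the full schema.
{L, M}⁺: LM→EFN adds E, F, N; E→G adds G → {E, F, G, L, M, N}. Minimal: {M}⁺ = {M}; {L}⁺ = {L} — none reach the full schema.
Any other superkey contains one of these as a subset, so there are no further candidate keys.

{E, M}; {E, N}; {F, M}; {F, N}; {G, N}; {L, M}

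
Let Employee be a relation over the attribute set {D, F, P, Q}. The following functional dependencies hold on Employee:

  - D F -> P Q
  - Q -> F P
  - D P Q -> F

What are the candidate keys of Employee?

DF, DQ

Attribute D never appears on the right-hand side of any dependency, so D must belong to every candidate key.
{D}⁺ = {D}, which is not all of the schema, so we must add further attributes.
{D, F}⁺: DF→PQ adds P, Q → {D, F, P, Q}. Minimal: {F}⁺ = {F}; {D}⁺ = {D} — none reach the full schema.
{D, Q}⁺: Q→FP adds F, P → {D, F, P, Q}. Minimal: {Q}⁺ = {F, P, Q}; {D}⁺ = {D} — none reach the full schema.
Any other superkey contains one of these as a subset, so there are no further candidate keys.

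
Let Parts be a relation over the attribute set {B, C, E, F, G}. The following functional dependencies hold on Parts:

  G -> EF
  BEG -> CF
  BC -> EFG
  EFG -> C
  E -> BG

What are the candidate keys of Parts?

{E}⁺: E→BG adds B, G; G→EF adds F; BEG→CF adds C → {B, C, E, F, G}.
{G}⁺: G→EF adds E, F; EFG→C adds C; E→BG adds B → {B, C, E, F, G}.
{B, C}⁺: BC→EFG adds E, F, G → {B, C, E, F, G}. Minimal: {C}⁺ = {C}; {B}⁺ = {B} — none reach the full schema.

(E), (G), (B, C)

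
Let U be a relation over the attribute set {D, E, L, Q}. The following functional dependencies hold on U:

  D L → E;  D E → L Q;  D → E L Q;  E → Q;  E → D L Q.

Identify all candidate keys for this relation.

{D}⁺: D→ELQ adds E, L, Q → {D, E, L, Q}.
{E}⁺: E→Q adds Q; E→DLQ adds D, L → {D, E, L, Q}.

(D); (E)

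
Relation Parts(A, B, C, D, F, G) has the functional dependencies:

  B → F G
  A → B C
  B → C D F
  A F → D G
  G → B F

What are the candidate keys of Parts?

Attribute A never appears on the right-hand side of any dependency, so A must belong to every candidate key.
{A}⁺ = {A, B, C, D, F, G}, which is all of the schema, so {A} is the only candidate key.

{A}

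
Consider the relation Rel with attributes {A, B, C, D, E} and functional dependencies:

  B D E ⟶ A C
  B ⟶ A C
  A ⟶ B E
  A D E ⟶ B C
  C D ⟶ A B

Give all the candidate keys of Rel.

{A, D}, {B, D}, {C, D}

{A, D}⁺: A→BE adds B, E; ADE→BC adds C → {A, B, C, D, E}.
{B, D}⁺: B→AC adds A, C; A→BE adds E → {A, B, C, D, E}.
{C, D}⁺: CD→AB adds A, B; A→BE adds E → {A, B, C, D, E}.
Any other superkey contains one of these as a subset, so there are no further candidate keys.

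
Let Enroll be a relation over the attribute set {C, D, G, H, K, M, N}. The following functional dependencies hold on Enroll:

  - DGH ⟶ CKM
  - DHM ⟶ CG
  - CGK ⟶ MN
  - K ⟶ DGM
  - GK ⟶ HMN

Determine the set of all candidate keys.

{K}, {D, G, H}, {D, H, M}

{K}⁺: K→DGM adds D, G, M; GK→HMN adds H, N; DGH→CKM adds C → {C, D, G, H, K, M, N}.
{D, G, H}⁺: DGH→CKM adds C, K, M; CGK→MN adds N → {C, D, G, H, K, M, N}. Minimal: {G, H}⁺ = {G, H}; {D, H}⁺ = {D, H}; {D, G}⁺ = {D, G} — none reach the full schema.
{D, H, M}⁺: DHM→CG adds C, G; DGH→CKM adds K; CGK→MN adds N → {C, D, G, H, K, M, N}. Minimal: {H, M}⁺ = {H, M}; {D, M}⁺ = {D, M}; {D, H}⁺ = {D, H} — none reach the full schema.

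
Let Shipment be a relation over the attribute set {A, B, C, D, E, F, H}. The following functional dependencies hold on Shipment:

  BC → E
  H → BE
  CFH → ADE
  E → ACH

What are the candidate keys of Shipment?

Attribute F never appears on the right-hand side of any dependency, so F must belong to every candidate key.
{F}⁺ = {F}, which is not all of the schema, so we must add further attributes.
{E, F}⁺: E→ACH adds A, C, H; H→BE adds B; CFH→ADE adds D → {A, B, C, D, E, F, H}. Minimal: {F}⁺ = {F}; {E}⁺ = {A, B, C, E, H} — none reach the full schema.
{F, H}⁺: H→BE adds B, E; E→ACH adds A, C; CFH→ADE adds D → {A, B, C, D, E, F, H}. Minimal: {H}⁺ = {A, B, C, E, H}; {F}⁺ = {F} — none reach the full schema.
{B, C, F}⁺: BC→E adds E; E→ACH adds A, H; CFH→ADE adds D → {A, B, C, D, E, F, H}. Minimal: {C, F}⁺ = {C, F}; {B, F}⁺ = {B, F}; {B, C}⁺ = {A, B, C, E, H} — none reach the full schema.
Any other superkey contains one of these as a subset, so there are no further candidate keys.

{E, F}; {F, H}; {B, C, F}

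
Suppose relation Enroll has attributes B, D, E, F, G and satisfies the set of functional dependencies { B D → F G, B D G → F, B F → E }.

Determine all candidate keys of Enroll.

Attributes B, D never appear on any right-hand side, so every candidate key must contain {B, D}.
{B, D}⁺ = {B, D, E, F, G}, which is all of the schema, so {B, D} is the only candidate key.

{B, D}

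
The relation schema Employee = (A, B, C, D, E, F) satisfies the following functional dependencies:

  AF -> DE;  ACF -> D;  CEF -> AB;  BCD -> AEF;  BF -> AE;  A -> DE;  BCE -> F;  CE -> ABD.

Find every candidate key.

Attribute C never appears on the right-hand side of any dependency, so C must belong to every candidate key.
{C}⁺ = {C}, which is not all of the schema, so we must add further attributes.
{A, C}⁺: A→DE adds D, E; CE→ABD adds B; BCD→AEF adds F → {A, B, C, D, E, F}. Minimal: {C}⁺ = {C}; {A}⁺ = {A, D, E} — none reach the full schema.
{C, E}⁺: CE→ABD adds A, B, D; BCD→AEF adds F → {A, B, C, D, E, F}. Minimal: {E}⁺ = {E}; {C}⁺ = {C} — none reach the full schema.
{B, C, D}⁺: BCD→AEF adds A, E, F → {A, B, C, D, E, F}. Minimal: {C, D}⁺ = {C, D}; {B, D}⁺ = {B, D}; {B, C}⁺ = {B, C} — none reach the full schema.
{B, C, F}⁺: BF→AE adds A, E; A→DE adds D → {A, B, C, D, E, F}. Minimal: {C, F}⁺ = {C, F}; {B, F}⁺ = {A, B, D, E, F}; {B, C}⁺ = {B, C} — none reach the full schema.
Any other superkey contains one of these as a subset, so there are no further candidate keys.

AC, CE, BCD, BCF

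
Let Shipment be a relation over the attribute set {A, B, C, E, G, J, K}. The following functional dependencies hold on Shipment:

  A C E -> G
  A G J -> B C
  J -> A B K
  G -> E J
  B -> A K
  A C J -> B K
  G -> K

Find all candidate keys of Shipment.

{G}, {A, C, E}, {B, C, E}, {C, E, J}

{G}⁺: G→EJ adds E, J; G→K adds K; J→ABK adds A, B; AGJ→BC adds C → {A, B, C, E, G, J, K}.
{A, C, E}⁺: ACE→G adds G; G→EJ adds J; ACJ→BK adds B, K → {A, B, C, E, G, J, K}.
{B, C, E}⁺: B→AK adds A, K; ACE→G adds G; G→EJ adds J → {A, B, C, E, G, J, K}.
{C, E, J}⁺: J→ABK adds A, B, K; ACE→G adds G → {A, B, C, E, G, J, K}.
Any other superkey contains one of these as a subset, so there are no further candidate keys.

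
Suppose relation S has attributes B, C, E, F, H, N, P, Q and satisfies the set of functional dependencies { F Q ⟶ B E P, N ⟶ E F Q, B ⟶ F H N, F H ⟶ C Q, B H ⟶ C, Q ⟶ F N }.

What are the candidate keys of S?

{B}, {N}, {Q}, {F, H}

{B}⁺: B→FHN adds F, H, N; FH→CQ adds C, Q; FQ→BEP adds E, P → {B, C, E, F, H, N, P, Q}.
{N}⁺: N→EFQ adds E, F, Q; FQ→BEP adds B, P; B→FHN adds H; FH→CQ adds C → {B, C, E, F, H, N, P, Q}.
{Q}⁺: Q→FN adds F, N; FQ→BEP adds B, E, P; B→FHN adds H; FH→CQ adds C → {B, C, E, F, H, N, P, Q}.
{F, H}⁺: FH→CQ adds C, Q; Q→FN adds N; FQ→BEP adds B, E, P → {B, C, E, F, H, N, P, Q}. Minimal: {H}⁺ = {H}; {F}⁺ = {F} — none reach the full schema.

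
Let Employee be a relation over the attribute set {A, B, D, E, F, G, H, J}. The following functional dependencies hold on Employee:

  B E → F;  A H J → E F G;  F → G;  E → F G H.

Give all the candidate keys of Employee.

Attributes A, B, D, J never appear on any right-hand side, so every candidate key must contain {A, B, D, J}.
{A, B, D, J}⁺ = {A, B, D, J}, which is not all of the schema, so we must add further attributes.
{A, B, D, E, J}⁺: BE→F adds F; F→G adds G; E→FGH adds H → {A, B, D, E, F, G, H, J}. Minimal: {B, D, E, J}⁺ = {B, D, E, F, G, H, J}; {A, D, E, J}⁺ = {A, D, E, F, G, H, J}; {A, B, E, J}⁺ = {A, B, E, F, G, H, J}; … — none reach the full schema.
{A, B, D, H, J}⁺: AHJ→EFG adds E, F, G → {A, B, D, E, F, G, H, J}. Minimal: {B, D, H, J}⁺ = {B, D, H, J}; {A, D, H, J}⁺ = {A, D, E, F, G, H, J}; {A, B, H, J}⁺ = {A, B, E, F, G, H, J}; … — none reach the full schema.
Any other superkey contains one of these as a subset, so there are no further candidate keys.

(A, B, D, E, J), (A, B, D, H, J)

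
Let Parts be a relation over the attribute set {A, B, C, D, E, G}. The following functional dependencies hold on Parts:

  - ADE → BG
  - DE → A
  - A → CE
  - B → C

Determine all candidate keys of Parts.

Attribute D never appears on the right-hand side of any dependency, so D must belong to every candidate key.
{D}⁺ = {D}, which is not all of the schema, so we must add further attributes.
{A, D}⁺: A→CE adds C, E; ADE→BG adds B, G → {A, B, C, D, E, G}.
{D, E}⁺: DE→A adds A; A→CE adds C; ADE→BG adds B, G → {A, B, C, D, E, G}.
Any other superkey contains one of these as a subset, so there are no further candidate keys.

{A, D}; {D, E}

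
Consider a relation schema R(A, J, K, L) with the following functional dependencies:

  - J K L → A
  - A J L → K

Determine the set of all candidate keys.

Attributes J, L never appear on any right-hand side, so every candidate key must contain {J, L}.
{J, L}⁺ = {J, L}, which is not all of the schema, so we must add further attributes.
{A, J, L}⁺: AJL→K adds K → {A, J, K, L}. Minimal: {J, L}⁺ = {J, L}; {A, L}⁺ = {A, L}; {A, J}⁺ = {A, J} — none reach the full schema.
{J, K, L}⁺: JKL→A adds A → {A, J, K, L}. Minimal: {K, L}⁺ = {K, L}; {J, L}⁺ = {J, L}; {J, K}⁺ = {J, K} — none reach the full schema.

AJL, JKL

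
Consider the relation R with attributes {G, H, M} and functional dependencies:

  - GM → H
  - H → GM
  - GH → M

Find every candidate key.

{H}, {G, M}

{H}⁺: H→GM adds G, M → {G, H, M}.
{G, M}⁺: GM→H adds H → {G, H, M}. Minimal: {M}⁺ = {M}; {G}⁺ = {G} — none reach the full schema.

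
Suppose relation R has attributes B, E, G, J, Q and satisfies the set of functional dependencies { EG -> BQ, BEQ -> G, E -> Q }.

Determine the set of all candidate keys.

Attributes E, J never appear on any right-hand side, so every candidate key must contain {E, J}.
{E, J}⁺ = {E, J, Q}, which is not all of the schema, so we must add further attributes.
{B, E, J}⁺: E→Q adds Q; BEQ→G adds G → {B, E, G, J, Q}. Minimal: {E, J}⁺ = {E, J, Q}; {B, J}⁺ = {B, J}; {B, E}⁺ = {B, E, G, Q} — none reach the full schema.
{E, G, J}⁺: EG→BQ adds B, Q → {B, E, G, J, Q}. Minimal: {G, J}⁺ = {G, J}; {E, J}⁺ = {E, J, Q}; {E, G}⁺ = {B, E, G, Q} — none reach the full schema.

{B, E, J}; {E, G, J}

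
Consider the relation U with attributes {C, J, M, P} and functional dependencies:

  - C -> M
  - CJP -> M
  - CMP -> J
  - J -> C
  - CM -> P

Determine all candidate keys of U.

C, J

{C}⁺: C→M adds M; CM→P adds P; CMP→J adds J → {C, J, M, P}.
{J}⁺: J→C adds C; C→M adds M; CM→P adds P → {C, J, M, P}.
Any other superkey contains one of these as a subset, so there are no further candidate keys.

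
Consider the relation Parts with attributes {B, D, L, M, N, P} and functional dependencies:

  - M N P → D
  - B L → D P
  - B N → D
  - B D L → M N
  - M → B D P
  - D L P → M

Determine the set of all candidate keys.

Attribute L never appears on the right-hand side of any dependency, so L must belong to every candidate key.
{L}⁺ = {L}, which is not all of the schema, so we must add further attributes.
{B, L}⁺: BL→DP adds D, P; BDL→MN adds M, N → {B, D, L, M, N, P}. Minimal: {L}⁺ = {L}; {B}⁺ = {B} — none reach the full schema.
{L, M}⁺: M→BDP adds B, D, P; BDL→MN adds N → {B, D, L, M, N, P}. Minimal: {M}⁺ = {B, D, M, P}; {L}⁺ = {L} — none reach the full schema.
{D, L, P}⁺: DLP→M adds M; M→BDP adds B; BDL→MN adds N → {B, D, L, M, N, P}. Minimal: {L, P}⁺ = {L, P}; {D, P}⁺ = {D, P}; {D, L}⁺ = {D, L} — none reach the full schema.

{B, L}, {L, M}, {D, L, P}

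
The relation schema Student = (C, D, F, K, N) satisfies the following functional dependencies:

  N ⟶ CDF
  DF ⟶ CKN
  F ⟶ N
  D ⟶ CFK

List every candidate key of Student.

{D}, {F}, {N}

{D}⁺: D→CFK adds C, F, K; DF→CKN adds N → {C, D, F, K, N}.
{F}⁺: F→N adds N; N→CDF adds C, D; DF→CKN adds K → {C, D, F, K, N}.
{N}⁺: N→CDF adds C, D, F; DF→CKN adds K → {C, D, F, K, N}.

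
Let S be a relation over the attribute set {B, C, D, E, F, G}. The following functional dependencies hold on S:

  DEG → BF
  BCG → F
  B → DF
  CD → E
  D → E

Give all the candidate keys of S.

(B, C, G), (C, D, G)

Attributes C, G never appear on any right-hand side, so every candidate key must contain {C, G}.
{C, G}⁺ = {C, G}, which is not all of the schema, so we must add further attributes.
{B, C, G}⁺: BCG→F adds F; B→DF adds D; CD→E adds E → {B, C, D, E, F, G}.
{C, D, G}⁺: CD→E adds E; DEG→BF adds B, F → {B, C, D, E, F, G}.
Any other superkey contains one of these as a subset, so there are no further candidate keys.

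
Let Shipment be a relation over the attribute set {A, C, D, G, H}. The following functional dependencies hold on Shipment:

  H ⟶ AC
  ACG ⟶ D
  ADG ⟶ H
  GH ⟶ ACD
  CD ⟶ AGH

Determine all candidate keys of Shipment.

{C, D}⁺: CD→AGH adds A, G, H → {A, C, D, G, H}. Minimal: {D}⁺ = {D}; {C}⁺ = {C} — none reach the full schema.
{D, H}⁺: H→AC adds A, C; CD→AGH adds G → {A, C, D, G, H}. Minimal: {H}⁺ = {A, C, H}; {D}⁺ = {D} — none reach the full schema.
{G, H}⁺: H→AC adds A, C; ACG→D adds D → {A, C, D, G, H}. Minimal: {H}⁺ = {A, C, H}; {G}⁺ = {G} — none reach the full schema.
{A, C, G}⁺: ACG→D adds D; ADG→H adds H → {A, C, D, G, H}. Minimal: {C, G}⁺ = {C, G}; {A, G}⁺ = {A, G}; {A, C}⁺ = {A, C} — none reach the full schema.
{A, D, G}⁺: ADG→H adds H; GH→ACD adds C → {A, C, D, G, H}. Minimal: {D, G}⁺ = {D, G}; {A, G}⁺ = {A, G}; {A, D}⁺ = {A, D} — none reach the full schema.

{C, D}, {D, H}, {G, H}, {A, C, G}, {A, D, G}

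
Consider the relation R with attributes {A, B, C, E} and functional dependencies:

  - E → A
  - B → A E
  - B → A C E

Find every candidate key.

{B}

Attribute B never appears on the right-hand side of any dependency, so B must belong to every candidate key.
{B}⁺ = {A, B, C, E}, which is all of the schema, so {B} is the only candidate key.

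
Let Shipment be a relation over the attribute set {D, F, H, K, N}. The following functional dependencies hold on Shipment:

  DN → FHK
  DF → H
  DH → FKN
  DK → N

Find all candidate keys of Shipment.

{D, F}; {D, H}; {D, K}; {D, N}

Attribute D never appears on the right-hand side of any dependency, so D must belong to every candidate key.
{D}⁺ = {D}, which is not all of the schema, so we must add further attributes.
{D, F}⁺: DF→H adds H; DH→FKN adds K, N → {D, F, H, K, N}. Minimal: {F}⁺ = {F}; {D}⁺ = {D} — none reach the full schema.
{D, H}⁺: DH→FKN adds F, K, N → {D, F, H, K, N}. Minimal: {H}⁺ = {H}; {D}⁺ = {D} — none reach the full schema.
{D, K}⁺: DK→N adds N; DN→FHK adds F, H → {D, F, H, K, N}. Minimal: {K}⁺ = {K}; {D}⁺ = {D} — none reach the full schema.
{D, N}⁺: DN→FHK adds F, H, K → {D, F, H, K, N}. Minimal: {N}⁺ = {N}; {D}⁺ = {D} — none reach the full schema.
Any other superkey contains one of these as a subset, so there are no further candidate keys.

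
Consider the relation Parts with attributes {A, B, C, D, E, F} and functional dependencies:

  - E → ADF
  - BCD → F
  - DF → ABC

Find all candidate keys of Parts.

Attribute E never appears on the right-hand side of any dependency, so E must belong to every candidate key.
{E}⁺ = {A, B, C, D, E, F}, which is all of the schema, so {E} is the only candidate key.

(E)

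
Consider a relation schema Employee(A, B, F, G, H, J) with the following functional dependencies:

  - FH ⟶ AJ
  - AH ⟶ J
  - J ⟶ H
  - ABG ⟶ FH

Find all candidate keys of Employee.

{A, B, G}, {B, F, G, H}, {B, F, G, J}

Attributes B, G never appear on any right-hand side, so every candidate key must contain {B, G}.
{B, G}⁺ = {B, G}, which is not all of the schema, so we must add further attributes.
{A, B, G}⁺: ABG→FH adds F, H; FH→AJ adds J → {A, B, F, G, H, J}. Minimal: {B, G}⁺ = {B, G}; {A, G}⁺ = {A, G}; {A, B}⁺ = {A, B} — none reach the full schema.
{B, F, G, H}⁺: FH→AJ adds A, J → {A, B, F, G, H, J}. Minimal: {F, G, H}⁺ = {A, F, G, H, J}; {B, G, H}⁺ = {B, G, H}; {B, F, H}⁺ = {A, B, F, H, J}; … — none reach the full schema.
{B, F, G, J}⁺: J→H adds H; FH→AJ adds A → {A, B, F, G, H, J}. Minimal: {F, G, J}⁺ = {A, F, G, H, J}; {B, G, J}⁺ = {B, G, H, J}; {B, F, J}⁺ = {A, B, F, H, J}; … — none reach the full schema.
Any other superkey contains one of these as a subset, so there are no further candidate keys.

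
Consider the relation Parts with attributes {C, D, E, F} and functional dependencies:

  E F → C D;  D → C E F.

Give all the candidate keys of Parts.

D, EF

{D}⁺: D→CEF adds C, E, F → {C, D, E, F}.
{E, F}⁺: EF→CD adds C, D → {C, D, E, F}. Minimal: {F}⁺ = {F}; {E}⁺ = {E} — none reach the full schema.
Any other superkey contains one of these as a subset, so there are no further candidate keys.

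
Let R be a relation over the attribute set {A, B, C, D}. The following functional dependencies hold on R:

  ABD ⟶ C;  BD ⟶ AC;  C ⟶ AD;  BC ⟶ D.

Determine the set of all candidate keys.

{B, C}, {B, D}

{B, C}⁺: C→AD adds A, D → {A, B, C, D}.
{B, D}⁺: BD→AC adds A, C → {A, B, C, D}.
Any other superkey contains one of these as a subset, so there are no further candidate keys.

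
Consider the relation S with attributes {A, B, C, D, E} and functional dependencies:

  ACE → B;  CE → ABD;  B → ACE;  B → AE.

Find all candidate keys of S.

{B}; {C, E}

{B}⁺: B→ACE adds A, C, E; CE→ABD adds D → {A, B, C, D, E}.
{C, E}⁺: CE→ABD adds A, B, D → {A, B, C, D, E}. Minimal: {E}⁺ = {E}; {C}⁺ = {C} — none reach the full schema.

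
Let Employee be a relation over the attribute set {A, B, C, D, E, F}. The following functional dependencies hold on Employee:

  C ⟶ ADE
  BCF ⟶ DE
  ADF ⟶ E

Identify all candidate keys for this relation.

{B, C, F}

Attributes B, C, F never appear on any right-hand side, so every candidate key must contain {B, C, F}.
{B, C, F}⁺ = {A, B, C, D, E, F}, which is all of the schema, so {B, C, F} is the only candidate key.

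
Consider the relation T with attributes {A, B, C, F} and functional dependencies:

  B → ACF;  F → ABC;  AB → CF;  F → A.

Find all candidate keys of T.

{B}⁺: B→ACF adds A, C, F → {A, B, C, F}.
{F}⁺: F→ABC adds A, B, C → {A, B, C, F}.
Any other superkey contains one of these as a subset, so there are no further candidate keys.

{B}, {F}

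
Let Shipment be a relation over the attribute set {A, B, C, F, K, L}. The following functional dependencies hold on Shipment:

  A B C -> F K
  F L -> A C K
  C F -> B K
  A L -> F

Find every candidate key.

(A, L); (F, L)

Attribute L never appears on the right-hand side of any dependency, so L must belong to every candidate key.
{L}⁺ = {L}, which is not all of the schema, so we must add further attributes.
{A, L}⁺: AL→F adds F; FL→ACK adds C, K; CF→BK adds B → {A, B, C, F, K, L}.
{F, L}⁺: FL→ACK adds A, C, K; CF→BK adds B → {A, B, C, F, K, L}.
Any other superkey contains one of these as a subset, so there are no further candidate keys.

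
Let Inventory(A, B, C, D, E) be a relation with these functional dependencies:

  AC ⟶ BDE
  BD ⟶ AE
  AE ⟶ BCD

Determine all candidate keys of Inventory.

{A, C}, {A, E}, {B, D}

{A, C}⁺: AC→BDE adds B, D, E → {A, B, C, D, E}.
{A, E}⁺: AE→BCD adds B, C, D → {A, B, C, D, E}.
{B, D}⁺: BD→AE adds A, E; AE→BCD adds C → {A, B, C, D, E}.
Any other superkey contains one of these as a subset, so there are no further candidate keys.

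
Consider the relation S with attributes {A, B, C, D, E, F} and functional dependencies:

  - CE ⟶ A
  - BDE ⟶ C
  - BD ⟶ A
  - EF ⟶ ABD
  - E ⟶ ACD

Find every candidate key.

Attributes E, F never appear on any right-hand side, so every candidate key must contain {E, F}.
{E, F}⁺ = {A, B, C, D, E, F}, which is all of the schema, so {E, F} is the only candidate key.

{E, F}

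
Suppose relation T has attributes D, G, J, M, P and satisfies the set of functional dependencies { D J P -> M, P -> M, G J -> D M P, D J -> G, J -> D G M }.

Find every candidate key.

{J}⁺: J→DGM adds D, G, M; GJ→DMP adds P → {D, G, J, M, P}.
No other minimal superkey exists.

{J}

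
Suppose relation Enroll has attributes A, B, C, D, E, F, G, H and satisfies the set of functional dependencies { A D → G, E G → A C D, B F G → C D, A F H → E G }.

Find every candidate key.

{A, B, F, H}, {B, E, F, G, H}

Attributes B, F, H never appear on any right-hand side, so every candidate key must contain {B, F, H}.
{B, F, H}⁺ = {B, F, H}, which is not all of the schema, so we must add further attributes.
{A, B, F, H}⁺: AFH→EG adds E, G; EG→ACD adds C, D → {A, B, C, D, E, F, G, H}. Minimal: {B, F, H}⁺ = {B, F, H}; {A, F, H}⁺ = {A, C, D, E, F, G, H}; {A, B, H}⁺ = {A, B, H}; … — none reach the full schema.
{B, E, F, G, H}⁺: EG→ACD adds A, C, D → {A, B, C, D, E, F, G, H}. Minimal: {E, F, G, H}⁺ = {A, C, D, E, F, G, H}; {B, F, G, H}⁺ = {B, C, D, F, G, H}; {B, E, G, H}⁺ = {A, B, C, D, E, G, H}; … — none reach the full schema.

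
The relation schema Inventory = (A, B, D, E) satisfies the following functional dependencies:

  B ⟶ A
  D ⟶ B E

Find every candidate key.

Attribute D never appears on the right-hand side of any dependency, so D must belong to every candidate key.
{D}⁺ = {A, B, D, E}, which is all of the schema, so {D} is the only candidate key.

{D}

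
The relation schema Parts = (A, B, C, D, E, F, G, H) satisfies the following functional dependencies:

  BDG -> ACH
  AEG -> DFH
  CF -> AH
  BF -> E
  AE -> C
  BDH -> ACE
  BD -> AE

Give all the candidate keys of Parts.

Attributes B, G never appear on any right-hand side, so every candidate key must contain {B, G}.
{B, G}⁺ = {B, G}, which is not all of the schema, so we must add further attributes.
{B, D, G}⁺: BDG→ACH adds A, C, H; BDH→ACE adds E; AEG→DFH adds F → {A, B, C, D, E, F, G, H}.
{A, B, E, G}⁺: AEG→DFH adds D, F, H; AE→C adds C → {A, B, C, D, E, F, G, H}.
{A, B, F, G}⁺: BF→E adds E; AE→C adds C; AEG→DFH adds D, H → {A, B, C, D, E, F, G, H}.
{B, C, F, G}⁺: CF→AH adds A, H; BF→E adds E; AEG→DFH adds D → {A, B, C, D, E, F, G, H}.
Any other superkey contains one of these as a subset, so there are no further candidate keys.

{B, D, G}; {A, B, E, G}; {A, B, F, G}; {B, C, F, G}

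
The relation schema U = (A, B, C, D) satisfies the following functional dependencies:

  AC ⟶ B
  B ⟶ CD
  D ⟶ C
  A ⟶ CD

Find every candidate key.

{A}⁺: A→CD adds C, D; AC→B adds B → {A, B, C, D}.

{A}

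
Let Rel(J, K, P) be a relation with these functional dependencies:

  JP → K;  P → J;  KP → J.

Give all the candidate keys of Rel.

{P}⁺: P→J adds J; JP→K adds K → {J, K, P}.
No other minimal superkey exists.

{P}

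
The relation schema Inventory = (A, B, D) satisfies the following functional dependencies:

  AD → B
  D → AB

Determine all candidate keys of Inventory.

Attribute D never appears on the right-hand side of any dependency, so D must belong to every candidate key.
{D}⁺ = {A, B, D}, which is all of the schema, so {D} is the only candidate key.

{D}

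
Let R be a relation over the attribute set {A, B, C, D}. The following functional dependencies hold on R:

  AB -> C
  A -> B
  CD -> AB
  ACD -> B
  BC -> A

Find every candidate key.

Attribute D never appears on the right-hand side of any dependency, so D must belong to every candidate key.
{D}⁺ = {D}, which is not all of the schema, so we must add further attributes.
{A, D}⁺: A→B adds B; AB→C adds C → {A, B, C, D}. Minimal: {D}⁺ = {D}; {A}⁺ = {A, B, C} — none reach the full schema.
{C, D}⁺: CD→AB adds A, B → {A, B, C, D}. Minimal: {D}⁺ = {D}; {C}⁺ = {C} — none reach the full schema.
Any other superkey contains one of these as a subset, so there are no further candidate keys.

{A, D}, {C, D}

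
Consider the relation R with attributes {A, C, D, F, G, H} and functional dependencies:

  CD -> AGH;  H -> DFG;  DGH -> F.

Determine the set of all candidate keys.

CD, CH

Attribute C never appears on the right-hand side of any dependency, so C must belong to every candidate key.
{C}⁺ = {C}, which is not all of the schema, so we must add further attributes.
{C, D}⁺: CD→AGH adds A, G, H; H→DFG adds F → {A, C, D, F, G, H}.
{C, H}⁺: H→DFG adds D, F, G; CD→AGH adds A → {A, C, D, F, G, H}.
Any other superkey contains one of these as a subset, so there are no further candidate keys.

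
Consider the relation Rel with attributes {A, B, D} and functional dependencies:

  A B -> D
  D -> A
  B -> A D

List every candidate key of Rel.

{B}⁺: B→AD adds A, D → {A, B, D}.
No other minimal superkey exists.

B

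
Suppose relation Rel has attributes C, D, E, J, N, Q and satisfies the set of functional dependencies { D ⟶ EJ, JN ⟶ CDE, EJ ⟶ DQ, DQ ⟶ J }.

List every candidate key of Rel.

(D, N), (J, N)

Attribute N never appears on the right-hand side of any dependency, so N must belong to every candidate key.
{N}⁺ = {N}, which is not all of the schema, so we must add further attributes.
{D, N}⁺: D→EJ adds E, J; JN→CDE adds C; EJ→DQ adds Q → {C, D, E, J, N, Q}. Minimal: {N}⁺ = {N}; {D}⁺ = {D, E, J, Q} — none reach the full schema.
{J, N}⁺: JN→CDE adds C, D, E; EJ→DQ adds Q → {C, D, E, J, N, Q}. Minimal: {N}⁺ = {N}; {J}⁺ = {J} — none reach the full schema.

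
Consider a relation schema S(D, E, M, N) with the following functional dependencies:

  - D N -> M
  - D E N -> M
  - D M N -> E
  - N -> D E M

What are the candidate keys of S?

Attribute N never appears on the right-hand side of any dependency, so N must belong to every candidate key.
{N}⁺ = {D, E, M, N}, which is all of the schema, so {N} is the only candidate key.

N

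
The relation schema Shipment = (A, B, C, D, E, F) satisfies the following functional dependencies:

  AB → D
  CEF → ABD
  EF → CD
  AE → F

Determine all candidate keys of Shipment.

AE, EF

{A, E}⁺: AE→F adds F; EF→CD adds C, D; CEF→ABD adds B → {A, B, C, D, E, F}. Minimal: {E}⁺ = {E}; {A}⁺ = {A} — none reach the full schema.
{E, F}⁺: EF→CD adds C, D; CEF→ABD adds A, B → {A, B, C, D, E, F}. Minimal: {F}⁺ = {F}; {E}⁺ = {E} — none reach the full schema.
Any other superkey contains one of these as a subset, so there are no further candidate keys.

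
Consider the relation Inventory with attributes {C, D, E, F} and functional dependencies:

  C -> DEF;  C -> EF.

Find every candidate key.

{C}

Attribute C never appears on the right-hand side of any dependency, so C must belong to every candidate key.
{C}⁺ = {C, D, E, F}, which is all of the schema, so {C} is the only candidate key.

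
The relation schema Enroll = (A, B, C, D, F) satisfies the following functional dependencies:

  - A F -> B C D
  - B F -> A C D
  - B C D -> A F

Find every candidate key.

{A, F}, {B, F}, {B, C, D}

{A, F}⁺: AF→BCD adds B, C, D → {A, B, C, D, F}.
{B, F}⁺: BF→ACD adds A, C, D → {A, B, C, D, F}.
{B, C, D}⁺: BCD→AF adds A, F → {A, B, C, D, F}.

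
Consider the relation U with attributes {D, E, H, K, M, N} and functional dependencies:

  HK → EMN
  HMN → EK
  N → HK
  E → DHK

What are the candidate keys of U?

E; N; HK

{E}⁺: E→DHK adds D, H, K; HK→EMN adds M, N → {D, E, H, K, M, N}.
{N}⁺: N→HK adds H, K; HK→EMN adds E, M; E→DHK adds D → {D, E, H, K, M, N}.
{H, K}⁺: HK→EMN adds E, M, N; E→DHK adds D → {D, E, H, K, M, N}. Minimal: {K}⁺ = {K}; {H}⁺ = {H} — none reach the full schema.
Any other superkey contains one of these as a subset, so there are no further candidate keys.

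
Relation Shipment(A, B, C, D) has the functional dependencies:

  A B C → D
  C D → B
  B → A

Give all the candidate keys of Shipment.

{B, C}, {C, D}

Attribute C never appears on the right-hand side of any dependency, so C must belong to every candidate key.
{C}⁺ = {C}, which is not all of the schema, so we must add further attributes.
{B, C}⁺: B→A adds A; ABC→D adds D → {A, B, C, D}. Minimal: {C}⁺ = {C}; {B}⁺ = {A, B} — none reach the full schema.
{C, D}⁺: CD→B adds B; B→A adds A → {A, B, C, D}. Minimal: {D}⁺ = {D}; {C}⁺ = {C} — none reach the full schema.
Any other superkey contains one of these as a subset, so there are no further candidate keys.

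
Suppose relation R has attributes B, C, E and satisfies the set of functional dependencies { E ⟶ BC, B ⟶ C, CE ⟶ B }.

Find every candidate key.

(E)

Attribute E never appears on the right-hand side of any dependency, so E must belong to every candidate key.
{E}⁺ = {B, C, E}, which is all of the schema, so {E} is the only candidate key.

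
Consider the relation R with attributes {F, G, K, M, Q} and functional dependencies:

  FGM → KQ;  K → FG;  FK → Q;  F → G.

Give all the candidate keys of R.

Attribute M never appears on the right-hand side of any dependency, so M must belong to every candidate key.
{M}⁺ = {M}, which is not all of the schema, so we must add further attributes.
{F, M}⁺: F→G adds G; FGM→KQ adds K, Q → {F, G, K, M, Q}. Minimal: {M}⁺ = {M}; {F}⁺ = {F, G} — none reach the full schema.
{K, M}⁺: K→FG adds F, G; FK→Q adds Q → {F, G, K, M, Q}. Minimal: {M}⁺ = {M}; {K}⁺ = {F, G, K, Q} — none reach the full schema.
Any other superkey contains one of these as a subset, so there are no further candidate keys.

{F, M}; {K, M}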